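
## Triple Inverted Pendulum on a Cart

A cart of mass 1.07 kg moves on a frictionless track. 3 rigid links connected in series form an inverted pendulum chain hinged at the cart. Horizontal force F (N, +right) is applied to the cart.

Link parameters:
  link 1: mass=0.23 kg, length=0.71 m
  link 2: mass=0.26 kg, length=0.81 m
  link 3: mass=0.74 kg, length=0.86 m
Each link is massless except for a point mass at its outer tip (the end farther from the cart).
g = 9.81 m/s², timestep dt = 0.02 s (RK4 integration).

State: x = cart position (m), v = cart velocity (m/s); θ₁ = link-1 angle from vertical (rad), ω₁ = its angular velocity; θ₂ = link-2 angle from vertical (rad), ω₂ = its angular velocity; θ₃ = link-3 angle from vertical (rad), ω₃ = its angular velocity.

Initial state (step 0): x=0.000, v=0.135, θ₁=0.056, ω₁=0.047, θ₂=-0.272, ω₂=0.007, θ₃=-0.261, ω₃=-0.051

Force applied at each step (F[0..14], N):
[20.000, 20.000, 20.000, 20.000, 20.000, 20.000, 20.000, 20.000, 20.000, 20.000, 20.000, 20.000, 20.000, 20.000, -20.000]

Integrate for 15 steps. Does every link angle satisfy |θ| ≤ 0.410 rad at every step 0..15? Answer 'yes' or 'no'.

apply F[0]=+20.000 → step 1: x=0.006, v=0.499, θ₁=0.055, ω₁=-0.173, θ₂=-0.275, ω₂=-0.315, θ₃=-0.262, ω₃=-0.044
apply F[1]=+20.000 → step 2: x=0.020, v=0.864, θ₁=0.049, ω₁=-0.401, θ₂=-0.285, ω₂=-0.633, θ₃=-0.263, ω₃=-0.034
apply F[2]=+20.000 → step 3: x=0.041, v=1.231, θ₁=0.039, ω₁=-0.650, θ₂=-0.300, ω₂=-0.942, θ₃=-0.263, ω₃=-0.017
apply F[3]=+20.000 → step 4: x=0.069, v=1.601, θ₁=0.023, ω₁=-0.931, θ₂=-0.322, ω₂=-1.233, θ₃=-0.263, ω₃=0.006
apply F[4]=+20.000 → step 5: x=0.105, v=1.973, θ₁=0.001, ω₁=-1.256, θ₂=-0.349, ω₂=-1.495, θ₃=-0.263, ω₃=0.036
apply F[5]=+20.000 → step 6: x=0.148, v=2.348, θ₁=-0.028, ω₁=-1.638, θ₂=-0.382, ω₂=-1.712, θ₃=-0.262, ω₃=0.069
apply F[6]=+20.000 → step 7: x=0.199, v=2.725, θ₁=-0.065, ω₁=-2.087, θ₂=-0.418, ω₂=-1.865, θ₃=-0.260, ω₃=0.095
apply F[7]=+20.000 → step 8: x=0.257, v=3.101, θ₁=-0.112, ω₁=-2.613, θ₂=-0.456, ω₂=-1.930, θ₃=-0.258, ω₃=0.105
apply F[8]=+20.000 → step 9: x=0.323, v=3.472, θ₁=-0.170, ω₁=-3.217, θ₂=-0.494, ω₂=-1.881, θ₃=-0.256, ω₃=0.081
apply F[9]=+20.000 → step 10: x=0.396, v=3.831, θ₁=-0.241, ω₁=-3.895, θ₂=-0.530, ω₂=-1.691, θ₃=-0.255, ω₃=0.001
apply F[10]=+20.000 → step 11: x=0.476, v=4.162, θ₁=-0.326, ω₁=-4.622, θ₂=-0.561, ω₂=-1.346, θ₃=-0.257, ω₃=-0.162
apply F[11]=+20.000 → step 12: x=0.562, v=4.446, θ₁=-0.426, ω₁=-5.335, θ₂=-0.583, ω₂=-0.865, θ₃=-0.263, ω₃=-0.442
apply F[12]=+20.000 → step 13: x=0.653, v=4.658, θ₁=-0.539, ω₁=-5.915, θ₂=-0.595, ω₂=-0.348, θ₃=-0.275, ω₃=-0.849
apply F[13]=+20.000 → step 14: x=0.748, v=4.790, θ₁=-0.661, ω₁=-6.217, θ₂=-0.598, ω₂=0.016, θ₃=-0.297, ω₃=-1.338
apply F[14]=-20.000 → step 15: x=0.839, v=4.354, θ₁=-0.781, ω₁=-5.879, θ₂=-0.597, ω₂=0.040, θ₃=-0.325, ω₃=-1.443
Max |angle| over trajectory = 0.781 rad; bound = 0.410 → exceeded.

Answer: no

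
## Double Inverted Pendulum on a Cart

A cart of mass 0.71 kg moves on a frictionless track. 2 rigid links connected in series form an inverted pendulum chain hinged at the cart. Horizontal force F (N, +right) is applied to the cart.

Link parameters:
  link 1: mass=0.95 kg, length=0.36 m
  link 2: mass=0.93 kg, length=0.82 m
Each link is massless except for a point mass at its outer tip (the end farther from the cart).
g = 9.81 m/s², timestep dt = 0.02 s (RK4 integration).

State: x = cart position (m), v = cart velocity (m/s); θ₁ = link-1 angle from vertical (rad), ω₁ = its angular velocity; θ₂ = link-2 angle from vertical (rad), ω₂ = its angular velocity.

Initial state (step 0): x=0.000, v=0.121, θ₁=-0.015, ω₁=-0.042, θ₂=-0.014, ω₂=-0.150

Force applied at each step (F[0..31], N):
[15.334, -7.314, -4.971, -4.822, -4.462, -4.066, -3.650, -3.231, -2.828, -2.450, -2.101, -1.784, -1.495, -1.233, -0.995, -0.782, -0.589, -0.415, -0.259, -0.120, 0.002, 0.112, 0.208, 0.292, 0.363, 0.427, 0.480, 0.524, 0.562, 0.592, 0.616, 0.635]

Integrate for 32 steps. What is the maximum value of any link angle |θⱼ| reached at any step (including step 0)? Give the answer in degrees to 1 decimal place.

apply F[0]=+15.334 → step 1: x=0.007, v=0.562, θ₁=-0.028, ω₁=-1.280, θ₂=-0.017, ω₂=-0.148
apply F[1]=-7.314 → step 2: x=0.016, v=0.377, θ₁=-0.049, ω₁=-0.798, θ₂=-0.020, ω₂=-0.138
apply F[2]=-4.971 → step 3: x=0.023, v=0.266, θ₁=-0.062, ω₁=-0.540, θ₂=-0.022, ω₂=-0.122
apply F[3]=-4.822 → step 4: x=0.027, v=0.166, θ₁=-0.071, ω₁=-0.322, θ₂=-0.025, ω₂=-0.101
apply F[4]=-4.462 → step 5: x=0.029, v=0.079, θ₁=-0.075, ω₁=-0.148, θ₂=-0.027, ω₂=-0.078
apply F[5]=-4.066 → step 6: x=0.030, v=0.005, θ₁=-0.077, ω₁=-0.011, θ₂=-0.028, ω₂=-0.054
apply F[6]=-3.650 → step 7: x=0.030, v=-0.057, θ₁=-0.076, ω₁=0.093, θ₂=-0.029, ω₂=-0.030
apply F[7]=-3.231 → step 8: x=0.028, v=-0.109, θ₁=-0.074, ω₁=0.170, θ₂=-0.029, ω₂=-0.008
apply F[8]=-2.828 → step 9: x=0.025, v=-0.151, θ₁=-0.070, ω₁=0.224, θ₂=-0.029, ω₂=0.012
apply F[9]=-2.450 → step 10: x=0.022, v=-0.185, θ₁=-0.065, ω₁=0.261, θ₂=-0.029, ω₂=0.030
apply F[10]=-2.101 → step 11: x=0.018, v=-0.211, θ₁=-0.059, ω₁=0.283, θ₂=-0.028, ω₂=0.047
apply F[11]=-1.784 → step 12: x=0.014, v=-0.232, θ₁=-0.054, ω₁=0.294, θ₂=-0.027, ω₂=0.060
apply F[12]=-1.495 → step 13: x=0.009, v=-0.248, θ₁=-0.048, ω₁=0.297, θ₂=-0.025, ω₂=0.072
apply F[13]=-1.233 → step 14: x=0.004, v=-0.259, θ₁=-0.042, ω₁=0.294, θ₂=-0.024, ω₂=0.082
apply F[14]=-0.995 → step 15: x=-0.001, v=-0.267, θ₁=-0.036, ω₁=0.286, θ₂=-0.022, ω₂=0.089
apply F[15]=-0.782 → step 16: x=-0.007, v=-0.272, θ₁=-0.031, ω₁=0.275, θ₂=-0.020, ω₂=0.095
apply F[16]=-0.589 → step 17: x=-0.012, v=-0.274, θ₁=-0.025, ω₁=0.261, θ₂=-0.018, ω₂=0.099
apply F[17]=-0.415 → step 18: x=-0.018, v=-0.274, θ₁=-0.020, ω₁=0.245, θ₂=-0.016, ω₂=0.102
apply F[18]=-0.259 → step 19: x=-0.023, v=-0.272, θ₁=-0.015, ω₁=0.229, θ₂=-0.014, ω₂=0.103
apply F[19]=-0.120 → step 20: x=-0.029, v=-0.269, θ₁=-0.011, ω₁=0.212, θ₂=-0.012, ω₂=0.103
apply F[20]=+0.002 → step 21: x=-0.034, v=-0.264, θ₁=-0.007, ω₁=0.195, θ₂=-0.010, ω₂=0.102
apply F[21]=+0.112 → step 22: x=-0.039, v=-0.258, θ₁=-0.003, ω₁=0.179, θ₂=-0.008, ω₂=0.100
apply F[22]=+0.208 → step 23: x=-0.044, v=-0.252, θ₁=0.000, ω₁=0.162, θ₂=-0.006, ω₂=0.097
apply F[23]=+0.292 → step 24: x=-0.049, v=-0.244, θ₁=0.003, ω₁=0.147, θ₂=-0.004, ω₂=0.094
apply F[24]=+0.363 → step 25: x=-0.054, v=-0.236, θ₁=0.006, ω₁=0.132, θ₂=-0.002, ω₂=0.090
apply F[25]=+0.427 → step 26: x=-0.059, v=-0.228, θ₁=0.008, ω₁=0.117, θ₂=-0.001, ω₂=0.086
apply F[26]=+0.480 → step 27: x=-0.063, v=-0.220, θ₁=0.011, ω₁=0.104, θ₂=0.001, ω₂=0.081
apply F[27]=+0.524 → step 28: x=-0.067, v=-0.211, θ₁=0.013, ω₁=0.091, θ₂=0.003, ω₂=0.077
apply F[28]=+0.562 → step 29: x=-0.072, v=-0.202, θ₁=0.014, ω₁=0.080, θ₂=0.004, ω₂=0.072
apply F[29]=+0.592 → step 30: x=-0.076, v=-0.193, θ₁=0.016, ω₁=0.069, θ₂=0.005, ω₂=0.067
apply F[30]=+0.616 → step 31: x=-0.079, v=-0.184, θ₁=0.017, ω₁=0.059, θ₂=0.007, ω₂=0.062
apply F[31]=+0.635 → step 32: x=-0.083, v=-0.176, θ₁=0.018, ω₁=0.050, θ₂=0.008, ω₂=0.057
Max |angle| over trajectory = 0.077 rad = 4.4°.

Answer: 4.4°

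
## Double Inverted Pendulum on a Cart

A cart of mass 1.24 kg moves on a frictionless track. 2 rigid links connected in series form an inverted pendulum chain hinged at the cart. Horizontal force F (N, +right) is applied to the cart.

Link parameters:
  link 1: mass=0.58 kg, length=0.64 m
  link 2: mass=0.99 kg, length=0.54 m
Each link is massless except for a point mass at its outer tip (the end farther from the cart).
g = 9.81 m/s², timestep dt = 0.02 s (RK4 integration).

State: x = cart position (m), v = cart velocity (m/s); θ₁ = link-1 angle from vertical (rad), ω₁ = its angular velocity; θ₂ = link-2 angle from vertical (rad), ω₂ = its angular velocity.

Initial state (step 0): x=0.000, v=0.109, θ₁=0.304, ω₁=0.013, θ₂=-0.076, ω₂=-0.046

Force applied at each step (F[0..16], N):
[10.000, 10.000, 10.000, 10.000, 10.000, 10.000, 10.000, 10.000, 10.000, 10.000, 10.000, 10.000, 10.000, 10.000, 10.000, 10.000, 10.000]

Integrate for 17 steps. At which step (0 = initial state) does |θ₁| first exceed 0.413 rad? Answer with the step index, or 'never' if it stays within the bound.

apply F[0]=+10.000 → step 1: x=0.003, v=0.204, θ₁=0.305, ω₁=0.123, θ₂=-0.080, ω₂=-0.371
apply F[1]=+10.000 → step 2: x=0.008, v=0.300, θ₁=0.309, ω₁=0.233, θ₂=-0.091, ω₂=-0.699
apply F[2]=+10.000 → step 3: x=0.015, v=0.397, θ₁=0.315, ω₁=0.341, θ₂=-0.108, ω₂=-1.030
apply F[3]=+10.000 → step 4: x=0.024, v=0.496, θ₁=0.323, ω₁=0.446, θ₂=-0.132, ω₂=-1.366
apply F[4]=+10.000 → step 5: x=0.035, v=0.597, θ₁=0.332, ω₁=0.544, θ₂=-0.163, ω₂=-1.705
apply F[5]=+10.000 → step 6: x=0.048, v=0.701, θ₁=0.344, ω₁=0.631, θ₂=-0.200, ω₂=-2.045
apply F[6]=+10.000 → step 7: x=0.063, v=0.808, θ₁=0.358, ω₁=0.702, θ₂=-0.245, ω₂=-2.383
apply F[7]=+10.000 → step 8: x=0.080, v=0.918, θ₁=0.372, ω₁=0.753, θ₂=-0.296, ω₂=-2.718
apply F[8]=+10.000 → step 9: x=0.100, v=1.032, θ₁=0.388, ω₁=0.777, θ₂=-0.353, ω₂=-3.046
apply F[9]=+10.000 → step 10: x=0.122, v=1.148, θ₁=0.403, ω₁=0.772, θ₂=-0.417, ω₂=-3.368
apply F[10]=+10.000 → step 11: x=0.146, v=1.268, θ₁=0.418, ω₁=0.732, θ₂=-0.488, ω₂=-3.685
apply F[11]=+10.000 → step 12: x=0.172, v=1.389, θ₁=0.432, ω₁=0.655, θ₂=-0.565, ω₂=-3.999
apply F[12]=+10.000 → step 13: x=0.201, v=1.511, θ₁=0.444, ω₁=0.538, θ₂=-0.648, ω₂=-4.315
apply F[13]=+10.000 → step 14: x=0.233, v=1.633, θ₁=0.453, ω₁=0.376, θ₂=-0.737, ω₂=-4.637
apply F[14]=+10.000 → step 15: x=0.267, v=1.755, θ₁=0.459, ω₁=0.165, θ₂=-0.833, ω₂=-4.972
apply F[15]=+10.000 → step 16: x=0.303, v=1.876, θ₁=0.460, ω₁=-0.100, θ₂=-0.936, ω₂=-5.324
apply F[16]=+10.000 → step 17: x=0.342, v=1.995, θ₁=0.454, ω₁=-0.428, θ₂=-1.047, ω₂=-5.700
|θ₁| = 0.418 > 0.413 first at step 11.

Answer: 11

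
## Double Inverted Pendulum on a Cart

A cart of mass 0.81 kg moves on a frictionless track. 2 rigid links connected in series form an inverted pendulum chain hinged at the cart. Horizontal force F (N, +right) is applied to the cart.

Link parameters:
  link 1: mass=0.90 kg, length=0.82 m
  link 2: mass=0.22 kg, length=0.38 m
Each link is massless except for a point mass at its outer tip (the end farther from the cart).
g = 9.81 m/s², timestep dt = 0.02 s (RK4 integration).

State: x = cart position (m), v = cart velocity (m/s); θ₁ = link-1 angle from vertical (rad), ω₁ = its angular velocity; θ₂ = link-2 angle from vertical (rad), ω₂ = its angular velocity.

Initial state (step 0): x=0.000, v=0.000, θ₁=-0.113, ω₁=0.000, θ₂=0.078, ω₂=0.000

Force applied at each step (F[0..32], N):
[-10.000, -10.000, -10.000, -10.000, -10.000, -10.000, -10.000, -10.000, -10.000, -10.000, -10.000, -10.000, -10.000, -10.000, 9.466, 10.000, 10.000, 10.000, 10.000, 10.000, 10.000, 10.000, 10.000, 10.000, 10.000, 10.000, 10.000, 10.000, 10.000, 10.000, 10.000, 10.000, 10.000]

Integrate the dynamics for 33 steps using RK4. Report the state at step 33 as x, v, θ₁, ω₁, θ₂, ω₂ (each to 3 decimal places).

apply F[0]=-10.000 → step 1: x=-0.002, v=-0.213, θ₁=-0.111, ω₁=0.220, θ₂=0.079, ω₂=0.135
apply F[1]=-10.000 → step 2: x=-0.009, v=-0.428, θ₁=-0.104, ω₁=0.443, θ₂=0.083, ω₂=0.266
apply F[2]=-10.000 → step 3: x=-0.019, v=-0.647, θ₁=-0.093, ω₁=0.673, θ₂=0.090, ω₂=0.393
apply F[3]=-10.000 → step 4: x=-0.034, v=-0.870, θ₁=-0.077, ω₁=0.913, θ₂=0.099, ω₂=0.512
apply F[4]=-10.000 → step 5: x=-0.054, v=-1.099, θ₁=-0.056, ω₁=1.166, θ₂=0.110, ω₂=0.619
apply F[5]=-10.000 → step 6: x=-0.078, v=-1.335, θ₁=-0.030, ω₁=1.435, θ₂=0.124, ω₂=0.712
apply F[6]=-10.000 → step 7: x=-0.108, v=-1.578, θ₁=0.001, ω₁=1.722, θ₂=0.139, ω₂=0.787
apply F[7]=-10.000 → step 8: x=-0.142, v=-1.829, θ₁=0.039, ω₁=2.026, θ₂=0.155, ω₂=0.842
apply F[8]=-10.000 → step 9: x=-0.181, v=-2.084, θ₁=0.082, ω₁=2.348, θ₂=0.172, ω₂=0.876
apply F[9]=-10.000 → step 10: x=-0.225, v=-2.340, θ₁=0.133, ω₁=2.683, θ₂=0.190, ω₂=0.892
apply F[10]=-10.000 → step 11: x=-0.274, v=-2.590, θ₁=0.190, ω₁=3.023, θ₂=0.208, ω₂=0.895
apply F[11]=-10.000 → step 12: x=-0.328, v=-2.828, θ₁=0.253, ω₁=3.358, θ₂=0.226, ω₂=0.896
apply F[12]=-10.000 → step 13: x=-0.387, v=-3.044, θ₁=0.324, ω₁=3.677, θ₂=0.244, ω₂=0.910
apply F[13]=-10.000 → step 14: x=-0.450, v=-3.231, θ₁=0.400, ω₁=3.970, θ₂=0.262, ω₂=0.955
apply F[14]=+9.466 → step 15: x=-0.512, v=-3.009, θ₁=0.478, ω₁=3.829, θ₂=0.281, ω₂=0.943
apply F[15]=+10.000 → step 16: x=-0.570, v=-2.792, θ₁=0.554, ω₁=3.718, θ₂=0.300, ω₂=0.911
apply F[16]=+10.000 → step 17: x=-0.624, v=-2.586, θ₁=0.627, ω₁=3.647, θ₂=0.318, ω₂=0.862
apply F[17]=+10.000 → step 18: x=-0.674, v=-2.389, θ₁=0.700, ω₁=3.609, θ₂=0.334, ω₂=0.799
apply F[18]=+10.000 → step 19: x=-0.720, v=-2.196, θ₁=0.772, ω₁=3.602, θ₂=0.350, ω₂=0.726
apply F[19]=+10.000 → step 20: x=-0.762, v=-2.005, θ₁=0.844, ω₁=3.620, θ₂=0.363, ω₂=0.645
apply F[20]=+10.000 → step 21: x=-0.800, v=-1.814, θ₁=0.917, ω₁=3.662, θ₂=0.375, ω₂=0.562
apply F[21]=+10.000 → step 22: x=-0.834, v=-1.618, θ₁=0.991, ω₁=3.725, θ₂=0.386, ω₂=0.481
apply F[22]=+10.000 → step 23: x=-0.865, v=-1.417, θ₁=1.066, ω₁=3.808, θ₂=0.395, ω₂=0.407
apply F[23]=+10.000 → step 24: x=-0.891, v=-1.206, θ₁=1.143, ω₁=3.911, θ₂=0.402, ω₂=0.345
apply F[24]=+10.000 → step 25: x=-0.913, v=-0.983, θ₁=1.222, ω₁=4.032, θ₂=0.409, ω₂=0.301
apply F[25]=+10.000 → step 26: x=-0.930, v=-0.747, θ₁=1.304, ω₁=4.174, θ₂=0.414, ω₂=0.282
apply F[26]=+10.000 → step 27: x=-0.943, v=-0.493, θ₁=1.390, ω₁=4.338, θ₂=0.420, ω₂=0.296
apply F[27]=+10.000 → step 28: x=-0.950, v=-0.219, θ₁=1.478, ω₁=4.526, θ₂=0.426, ω₂=0.351
apply F[28]=+10.000 → step 29: x=-0.951, v=0.080, θ₁=1.571, ω₁=4.744, θ₂=0.435, ω₂=0.460
apply F[29]=+10.000 → step 30: x=-0.946, v=0.408, θ₁=1.668, ω₁=4.996, θ₂=0.445, ω₂=0.638
apply F[30]=+10.000 → step 31: x=-0.935, v=0.771, θ₁=1.771, ω₁=5.290, θ₂=0.461, ω₂=0.903
apply F[31]=+10.000 → step 32: x=-0.915, v=1.176, θ₁=1.880, ω₁=5.637, θ₂=0.482, ω₂=1.283
apply F[32]=+10.000 → step 33: x=-0.887, v=1.634, θ₁=1.997, ω₁=6.050, θ₂=0.513, ω₂=1.814

Answer: x=-0.887, v=1.634, θ₁=1.997, ω₁=6.050, θ₂=0.513, ω₂=1.814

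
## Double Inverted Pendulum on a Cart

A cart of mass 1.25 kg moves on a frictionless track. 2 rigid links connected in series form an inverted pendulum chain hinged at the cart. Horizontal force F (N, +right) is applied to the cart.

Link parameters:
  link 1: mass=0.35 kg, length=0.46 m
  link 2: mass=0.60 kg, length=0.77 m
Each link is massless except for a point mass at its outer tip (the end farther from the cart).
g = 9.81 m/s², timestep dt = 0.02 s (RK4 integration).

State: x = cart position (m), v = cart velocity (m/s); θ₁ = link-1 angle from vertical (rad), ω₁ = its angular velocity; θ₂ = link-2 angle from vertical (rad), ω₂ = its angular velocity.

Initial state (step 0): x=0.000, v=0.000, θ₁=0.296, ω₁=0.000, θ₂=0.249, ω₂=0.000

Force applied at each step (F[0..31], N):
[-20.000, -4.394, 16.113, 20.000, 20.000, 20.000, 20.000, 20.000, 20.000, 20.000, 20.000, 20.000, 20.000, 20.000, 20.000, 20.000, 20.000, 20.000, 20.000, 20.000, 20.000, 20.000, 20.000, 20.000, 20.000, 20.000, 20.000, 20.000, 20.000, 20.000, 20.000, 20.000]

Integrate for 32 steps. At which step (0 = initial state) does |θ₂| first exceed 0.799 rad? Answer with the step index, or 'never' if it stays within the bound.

apply F[0]=-20.000 → step 1: x=-0.003, v=-0.339, θ₁=0.304, ω₁=0.846, θ₂=0.249, ω₂=-0.015
apply F[1]=-4.394 → step 2: x=-0.011, v=-0.443, θ₁=0.325, ω₁=1.227, θ₂=0.248, ω₂=-0.048
apply F[2]=+16.113 → step 3: x=-0.018, v=-0.244, θ₁=0.348, ω₁=1.039, θ₂=0.247, ω₂=-0.122
apply F[3]=+20.000 → step 4: x=-0.020, v=0.007, θ₁=0.366, ω₁=0.783, θ₂=0.243, ω₂=-0.224
apply F[4]=+20.000 → step 5: x=-0.018, v=0.255, θ₁=0.379, ω₁=0.563, θ₂=0.237, ω₂=-0.345
apply F[5]=+20.000 → step 6: x=-0.010, v=0.501, θ₁=0.389, ω₁=0.371, θ₂=0.229, ω₂=-0.483
apply F[6]=+20.000 → step 7: x=0.002, v=0.746, θ₁=0.394, ω₁=0.200, θ₂=0.218, ω₂=-0.635
apply F[7]=+20.000 → step 8: x=0.020, v=0.991, θ₁=0.397, ω₁=0.042, θ₂=0.204, ω₂=-0.801
apply F[8]=+20.000 → step 9: x=0.042, v=1.237, θ₁=0.396, ω₁=-0.107, θ₂=0.186, ω₂=-0.978
apply F[9]=+20.000 → step 10: x=0.069, v=1.485, θ₁=0.392, ω₁=-0.252, θ₂=0.165, ω₂=-1.166
apply F[10]=+20.000 → step 11: x=0.101, v=1.737, θ₁=0.386, ω₁=-0.401, θ₂=0.139, ω₂=-1.363
apply F[11]=+20.000 → step 12: x=0.139, v=1.992, θ₁=0.376, ω₁=-0.559, θ₂=0.110, ω₂=-1.568
apply F[12]=+20.000 → step 13: x=0.181, v=2.251, θ₁=0.363, ω₁=-0.733, θ₂=0.077, ω₂=-1.779
apply F[13]=+20.000 → step 14: x=0.229, v=2.517, θ₁=0.347, ω₁=-0.932, θ₂=0.039, ω₂=-1.992
apply F[14]=+20.000 → step 15: x=0.282, v=2.789, θ₁=0.326, ω₁=-1.165, θ₂=-0.003, ω₂=-2.204
apply F[15]=+20.000 → step 16: x=0.340, v=3.068, θ₁=0.300, ω₁=-1.443, θ₂=-0.049, ω₂=-2.409
apply F[16]=+20.000 → step 17: x=0.404, v=3.354, θ₁=0.268, ω₁=-1.779, θ₂=-0.099, ω₂=-2.601
apply F[17]=+20.000 → step 18: x=0.474, v=3.650, θ₁=0.228, ω₁=-2.186, θ₂=-0.153, ω₂=-2.770
apply F[18]=+20.000 → step 19: x=0.550, v=3.954, θ₁=0.180, ω₁=-2.678, θ₂=-0.210, ω₂=-2.906
apply F[19]=+20.000 → step 20: x=0.633, v=4.266, θ₁=0.121, ω₁=-3.270, θ₂=-0.269, ω₂=-2.993
apply F[20]=+20.000 → step 21: x=0.721, v=4.585, θ₁=0.048, ω₁=-3.974, θ₂=-0.329, ω₂=-3.015
apply F[21]=+20.000 → step 22: x=0.816, v=4.905, θ₁=-0.039, ω₁=-4.795, θ₂=-0.389, ω₂=-2.953
apply F[22]=+20.000 → step 23: x=0.917, v=5.215, θ₁=-0.144, ω₁=-5.717, θ₂=-0.447, ω₂=-2.797
apply F[23]=+20.000 → step 24: x=1.024, v=5.494, θ₁=-0.268, ω₁=-6.681, θ₂=-0.500, ω₂=-2.560
apply F[24]=+20.000 → step 25: x=1.137, v=5.715, θ₁=-0.411, ω₁=-7.560, θ₂=-0.549, ω₂=-2.308
apply F[25]=+20.000 → step 26: x=1.253, v=5.853, θ₁=-0.569, ω₁=-8.188, θ₂=-0.594, ω₂=-2.164
apply F[26]=+20.000 → step 27: x=1.370, v=5.913, θ₁=-0.736, ω₁=-8.468, θ₂=-0.637, ω₂=-2.238
apply F[27]=+20.000 → step 28: x=1.489, v=5.921, θ₁=-0.906, ω₁=-8.444, θ₂=-0.685, ω₂=-2.553
apply F[28]=+20.000 → step 29: x=1.607, v=5.907, θ₁=-1.072, ω₁=-8.223, θ₂=-0.741, ω₂=-3.060
apply F[29]=+20.000 → step 30: x=1.725, v=5.888, θ₁=-1.234, ω₁=-7.880, θ₂=-0.808, ω₂=-3.698
apply F[30]=+20.000 → step 31: x=1.843, v=5.871, θ₁=-1.387, ω₁=-7.441, θ₂=-0.889, ω₂=-4.423
apply F[31]=+20.000 → step 32: x=1.960, v=5.856, θ₁=-1.531, ω₁=-6.900, θ₂=-0.985, ω₂=-5.204
|θ₂| = 0.808 > 0.799 first at step 30.

Answer: 30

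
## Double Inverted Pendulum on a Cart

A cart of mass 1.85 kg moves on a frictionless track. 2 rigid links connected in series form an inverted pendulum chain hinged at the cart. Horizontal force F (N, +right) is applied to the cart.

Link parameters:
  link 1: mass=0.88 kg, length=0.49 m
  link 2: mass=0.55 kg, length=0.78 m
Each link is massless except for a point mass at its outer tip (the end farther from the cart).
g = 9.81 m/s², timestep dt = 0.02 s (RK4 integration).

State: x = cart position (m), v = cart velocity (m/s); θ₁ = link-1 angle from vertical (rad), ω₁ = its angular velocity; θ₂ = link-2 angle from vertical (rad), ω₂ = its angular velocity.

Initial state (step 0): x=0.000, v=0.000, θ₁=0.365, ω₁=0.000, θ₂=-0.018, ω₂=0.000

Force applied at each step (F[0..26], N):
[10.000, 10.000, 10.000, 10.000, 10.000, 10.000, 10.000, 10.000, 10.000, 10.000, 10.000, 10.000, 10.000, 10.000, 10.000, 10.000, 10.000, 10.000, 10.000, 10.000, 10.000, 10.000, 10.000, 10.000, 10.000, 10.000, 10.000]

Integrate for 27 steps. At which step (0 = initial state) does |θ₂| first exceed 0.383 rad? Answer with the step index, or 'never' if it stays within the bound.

Answer: 16

Derivation:
apply F[0]=+10.000 → step 1: x=0.001, v=0.056, θ₁=0.366, ω₁=0.118, θ₂=-0.019, ω₂=-0.146
apply F[1]=+10.000 → step 2: x=0.002, v=0.113, θ₁=0.370, ω₁=0.238, θ₂=-0.024, ω₂=-0.293
apply F[2]=+10.000 → step 3: x=0.005, v=0.169, θ₁=0.376, ω₁=0.360, θ₂=-0.031, ω₂=-0.442
apply F[3]=+10.000 → step 4: x=0.009, v=0.225, θ₁=0.384, ω₁=0.486, θ₂=-0.042, ω₂=-0.595
apply F[4]=+10.000 → step 5: x=0.014, v=0.281, θ₁=0.395, ω₁=0.617, θ₂=-0.055, ω₂=-0.751
apply F[5]=+10.000 → step 6: x=0.020, v=0.337, θ₁=0.409, ω₁=0.753, θ₂=-0.072, ω₂=-0.912
apply F[6]=+10.000 → step 7: x=0.028, v=0.393, θ₁=0.425, ω₁=0.893, θ₂=-0.092, ω₂=-1.078
apply F[7]=+10.000 → step 8: x=0.036, v=0.450, θ₁=0.445, ω₁=1.039, θ₂=-0.115, ω₂=-1.248
apply F[8]=+10.000 → step 9: x=0.046, v=0.506, θ₁=0.467, ω₁=1.188, θ₂=-0.141, ω₂=-1.422
apply F[9]=+10.000 → step 10: x=0.056, v=0.564, θ₁=0.492, ω₁=1.339, θ₂=-0.172, ω₂=-1.598
apply F[10]=+10.000 → step 11: x=0.068, v=0.622, θ₁=0.520, ω₁=1.490, θ₂=-0.205, ω₂=-1.775
apply F[11]=+10.000 → step 12: x=0.081, v=0.681, θ₁=0.552, ω₁=1.639, θ₂=-0.243, ω₂=-1.952
apply F[12]=+10.000 → step 13: x=0.095, v=0.742, θ₁=0.586, ω₁=1.785, θ₂=-0.283, ω₂=-2.127
apply F[13]=+10.000 → step 14: x=0.111, v=0.804, θ₁=0.623, ω₁=1.925, θ₂=-0.328, ω₂=-2.299
apply F[14]=+10.000 → step 15: x=0.128, v=0.868, θ₁=0.663, ω₁=2.058, θ₂=-0.375, ω₂=-2.466
apply F[15]=+10.000 → step 16: x=0.146, v=0.933, θ₁=0.705, ω₁=2.184, θ₂=-0.426, ω₂=-2.628
apply F[16]=+10.000 → step 17: x=0.165, v=1.000, θ₁=0.750, ω₁=2.303, θ₂=-0.480, ω₂=-2.784
apply F[17]=+10.000 → step 18: x=0.186, v=1.067, θ₁=0.797, ω₁=2.415, θ₂=-0.538, ω₂=-2.935
apply F[18]=+10.000 → step 19: x=0.208, v=1.135, θ₁=0.847, ω₁=2.521, θ₂=-0.598, ω₂=-3.080
apply F[19]=+10.000 → step 20: x=0.231, v=1.203, θ₁=0.898, ω₁=2.623, θ₂=-0.661, ω₂=-3.220
apply F[20]=+10.000 → step 21: x=0.256, v=1.271, θ₁=0.952, ω₁=2.723, θ₂=-0.727, ω₂=-3.356
apply F[21]=+10.000 → step 22: x=0.282, v=1.338, θ₁=1.007, ω₁=2.824, θ₂=-0.795, ω₂=-3.486
apply F[22]=+10.000 → step 23: x=0.309, v=1.405, θ₁=1.065, ω₁=2.930, θ₂=-0.866, ω₂=-3.610
apply F[23]=+10.000 → step 24: x=0.338, v=1.470, θ₁=1.124, ω₁=3.044, θ₂=-0.939, ω₂=-3.728
apply F[24]=+10.000 → step 25: x=0.368, v=1.535, θ₁=1.187, ω₁=3.174, θ₂=-1.015, ω₂=-3.837
apply F[25]=+10.000 → step 26: x=0.399, v=1.599, θ₁=1.252, ω₁=3.326, θ₂=-1.093, ω₂=-3.933
apply F[26]=+10.000 → step 27: x=0.432, v=1.664, θ₁=1.320, ω₁=3.508, θ₂=-1.172, ω₂=-4.013
|θ₂| = 0.426 > 0.383 first at step 16.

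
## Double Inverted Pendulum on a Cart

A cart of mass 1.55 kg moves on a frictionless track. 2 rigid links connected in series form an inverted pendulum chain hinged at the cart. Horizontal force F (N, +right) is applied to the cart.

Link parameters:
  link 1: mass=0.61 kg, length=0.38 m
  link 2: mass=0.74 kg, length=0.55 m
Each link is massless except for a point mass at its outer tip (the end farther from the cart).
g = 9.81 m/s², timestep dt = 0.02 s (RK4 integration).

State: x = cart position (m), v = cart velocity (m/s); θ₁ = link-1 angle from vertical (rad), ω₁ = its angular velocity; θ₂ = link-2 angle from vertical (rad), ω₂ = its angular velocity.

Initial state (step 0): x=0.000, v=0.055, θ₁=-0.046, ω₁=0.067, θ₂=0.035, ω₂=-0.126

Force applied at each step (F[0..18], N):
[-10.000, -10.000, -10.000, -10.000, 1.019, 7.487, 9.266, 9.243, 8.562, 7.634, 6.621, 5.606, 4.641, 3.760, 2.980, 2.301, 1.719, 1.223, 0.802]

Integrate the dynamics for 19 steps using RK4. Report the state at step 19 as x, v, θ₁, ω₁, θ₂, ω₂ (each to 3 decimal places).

Answer: x=0.006, v=0.354, θ₁=0.032, ω₁=-0.322, θ₂=0.025, ω₂=-0.155

Derivation:
apply F[0]=-10.000 → step 1: x=-0.000, v=-0.066, θ₁=-0.042, ω₁=0.313, θ₂=0.033, ω₂=-0.063
apply F[1]=-10.000 → step 2: x=-0.003, v=-0.189, θ₁=-0.033, ω₁=0.571, θ₂=0.032, ω₂=-0.007
apply F[2]=-10.000 → step 3: x=-0.008, v=-0.313, θ₁=-0.019, ω₁=0.848, θ₂=0.033, ω₂=0.040
apply F[3]=-10.000 → step 4: x=-0.015, v=-0.441, θ₁=0.001, ω₁=1.152, θ₂=0.034, ω₂=0.073
apply F[4]=+1.019 → step 5: x=-0.024, v=-0.429, θ₁=0.023, ω₁=1.115, θ₂=0.036, ω₂=0.090
apply F[5]=+7.487 → step 6: x=-0.032, v=-0.338, θ₁=0.043, ω₁=0.891, θ₂=0.037, ω₂=0.092
apply F[6]=+9.266 → step 7: x=-0.037, v=-0.228, θ₁=0.059, ω₁=0.635, θ₂=0.039, ω₂=0.082
apply F[7]=+9.243 → step 8: x=-0.041, v=-0.120, θ₁=0.069, ω₁=0.400, θ₂=0.041, ω₂=0.062
apply F[8]=+8.562 → step 9: x=-0.042, v=-0.022, θ₁=0.075, ω₁=0.200, θ₂=0.042, ω₂=0.037
apply F[9]=+7.634 → step 10: x=-0.042, v=0.063, θ₁=0.077, ω₁=0.038, θ₂=0.042, ω₂=0.009
apply F[10]=+6.621 → step 11: x=-0.040, v=0.135, θ₁=0.077, ω₁=-0.088, θ₂=0.042, ω₂=-0.019
apply F[11]=+5.606 → step 12: x=-0.036, v=0.194, θ₁=0.074, ω₁=-0.183, θ₂=0.041, ω₂=-0.046
apply F[12]=+4.641 → step 13: x=-0.032, v=0.242, θ₁=0.070, ω₁=-0.251, θ₂=0.040, ω₂=-0.071
apply F[13]=+3.760 → step 14: x=-0.027, v=0.279, θ₁=0.064, ω₁=-0.296, θ₂=0.038, ω₂=-0.093
apply F[14]=+2.980 → step 15: x=-0.021, v=0.307, θ₁=0.058, ω₁=-0.323, θ₂=0.036, ω₂=-0.112
apply F[15]=+2.301 → step 16: x=-0.015, v=0.327, θ₁=0.051, ω₁=-0.336, θ₂=0.034, ω₂=-0.127
apply F[16]=+1.719 → step 17: x=-0.008, v=0.341, θ₁=0.045, ω₁=-0.338, θ₂=0.031, ω₂=-0.140
apply F[17]=+1.223 → step 18: x=-0.001, v=0.350, θ₁=0.038, ω₁=-0.333, θ₂=0.028, ω₂=-0.149
apply F[18]=+0.802 → step 19: x=0.006, v=0.354, θ₁=0.032, ω₁=-0.322, θ₂=0.025, ω₂=-0.155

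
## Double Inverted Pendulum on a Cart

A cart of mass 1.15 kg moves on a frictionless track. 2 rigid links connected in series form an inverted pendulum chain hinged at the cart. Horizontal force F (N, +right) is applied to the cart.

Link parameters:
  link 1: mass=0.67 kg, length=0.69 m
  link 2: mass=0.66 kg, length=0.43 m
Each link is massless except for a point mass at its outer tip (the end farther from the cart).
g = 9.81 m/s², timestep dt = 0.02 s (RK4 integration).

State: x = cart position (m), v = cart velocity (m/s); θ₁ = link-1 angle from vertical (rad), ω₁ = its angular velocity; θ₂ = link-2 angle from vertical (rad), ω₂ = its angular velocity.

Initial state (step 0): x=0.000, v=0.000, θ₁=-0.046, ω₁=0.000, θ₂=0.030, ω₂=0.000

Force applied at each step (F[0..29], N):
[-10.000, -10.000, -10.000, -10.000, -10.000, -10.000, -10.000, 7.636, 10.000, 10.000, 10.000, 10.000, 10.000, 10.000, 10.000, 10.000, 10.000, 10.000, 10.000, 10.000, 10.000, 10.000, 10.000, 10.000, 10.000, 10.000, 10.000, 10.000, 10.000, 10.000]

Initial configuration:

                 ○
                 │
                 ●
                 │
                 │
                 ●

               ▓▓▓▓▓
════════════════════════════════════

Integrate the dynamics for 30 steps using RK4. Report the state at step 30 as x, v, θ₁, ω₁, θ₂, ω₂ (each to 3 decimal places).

apply F[0]=-10.000 → step 1: x=-0.002, v=-0.163, θ₁=-0.044, ω₁=0.202, θ₂=0.031, ω₂=0.070
apply F[1]=-10.000 → step 2: x=-0.007, v=-0.328, θ₁=-0.038, ω₁=0.407, θ₂=0.033, ω₂=0.138
apply F[2]=-10.000 → step 3: x=-0.015, v=-0.494, θ₁=-0.028, ω₁=0.620, θ₂=0.036, ω₂=0.199
apply F[3]=-10.000 → step 4: x=-0.026, v=-0.663, θ₁=-0.013, ω₁=0.843, θ₂=0.041, ω₂=0.251
apply F[4]=-10.000 → step 5: x=-0.041, v=-0.836, θ₁=0.006, ω₁=1.081, θ₂=0.046, ω₂=0.291
apply F[5]=-10.000 → step 6: x=-0.060, v=-1.014, θ₁=0.030, ω₁=1.335, θ₂=0.052, ω₂=0.316
apply F[6]=-10.000 → step 7: x=-0.082, v=-1.196, θ₁=0.060, ω₁=1.609, θ₂=0.059, ω₂=0.324
apply F[7]=+7.636 → step 8: x=-0.105, v=-1.078, θ₁=0.090, ω₁=1.463, θ₂=0.065, ω₂=0.314
apply F[8]=+10.000 → step 9: x=-0.125, v=-0.926, θ₁=0.118, ω₁=1.284, θ₂=0.071, ω₂=0.283
apply F[9]=+10.000 → step 10: x=-0.142, v=-0.781, θ₁=0.142, ω₁=1.128, θ₂=0.076, ω₂=0.233
apply F[10]=+10.000 → step 11: x=-0.156, v=-0.642, θ₁=0.163, ω₁=0.993, θ₂=0.080, ω₂=0.165
apply F[11]=+10.000 → step 12: x=-0.167, v=-0.509, θ₁=0.182, ω₁=0.877, θ₂=0.083, ω₂=0.080
apply F[12]=+10.000 → step 13: x=-0.176, v=-0.380, θ₁=0.198, ω₁=0.778, θ₂=0.083, ω₂=-0.021
apply F[13]=+10.000 → step 14: x=-0.183, v=-0.255, θ₁=0.213, ω₁=0.695, θ₂=0.082, ω₂=-0.139
apply F[14]=+10.000 → step 15: x=-0.187, v=-0.133, θ₁=0.226, ω₁=0.626, θ₂=0.078, ω₂=-0.272
apply F[15]=+10.000 → step 16: x=-0.188, v=-0.014, θ₁=0.238, ω₁=0.570, θ₂=0.071, ω₂=-0.423
apply F[16]=+10.000 → step 17: x=-0.187, v=0.102, θ₁=0.249, ω₁=0.526, θ₂=0.061, ω₂=-0.591
apply F[17]=+10.000 → step 18: x=-0.184, v=0.216, θ₁=0.259, ω₁=0.494, θ₂=0.047, ω₂=-0.780
apply F[18]=+10.000 → step 19: x=-0.178, v=0.329, θ₁=0.269, ω₁=0.472, θ₂=0.029, ω₂=-0.988
apply F[19]=+10.000 → step 20: x=-0.171, v=0.441, θ₁=0.278, ω₁=0.460, θ₂=0.007, ω₂=-1.220
apply F[20]=+10.000 → step 21: x=-0.161, v=0.552, θ₁=0.287, ω₁=0.456, θ₂=-0.020, ω₂=-1.474
apply F[21]=+10.000 → step 22: x=-0.149, v=0.664, θ₁=0.296, ω₁=0.460, θ₂=-0.052, ω₂=-1.752
apply F[22]=+10.000 → step 23: x=-0.134, v=0.776, θ₁=0.306, ω₁=0.467, θ₂=-0.090, ω₂=-2.053
apply F[23]=+10.000 → step 24: x=-0.118, v=0.889, θ₁=0.315, ω₁=0.476, θ₂=-0.134, ω₂=-2.376
apply F[24]=+10.000 → step 25: x=-0.099, v=1.005, θ₁=0.325, ω₁=0.482, θ₂=-0.185, ω₂=-2.719
apply F[25]=+10.000 → step 26: x=-0.077, v=1.122, θ₁=0.334, ω₁=0.481, θ₂=-0.243, ω₂=-3.077
apply F[26]=+10.000 → step 27: x=-0.054, v=1.243, θ₁=0.344, ω₁=0.467, θ₂=-0.308, ω₂=-3.447
apply F[27]=+10.000 → step 28: x=-0.028, v=1.366, θ₁=0.353, ω₁=0.434, θ₂=-0.381, ω₂=-3.826
apply F[28]=+10.000 → step 29: x=0.001, v=1.492, θ₁=0.361, ω₁=0.377, θ₂=-0.461, ω₂=-4.211
apply F[29]=+10.000 → step 30: x=0.032, v=1.620, θ₁=0.368, ω₁=0.291, θ₂=-0.549, ω₂=-4.600

Answer: x=0.032, v=1.620, θ₁=0.368, ω₁=0.291, θ₂=-0.549, ω₂=-4.600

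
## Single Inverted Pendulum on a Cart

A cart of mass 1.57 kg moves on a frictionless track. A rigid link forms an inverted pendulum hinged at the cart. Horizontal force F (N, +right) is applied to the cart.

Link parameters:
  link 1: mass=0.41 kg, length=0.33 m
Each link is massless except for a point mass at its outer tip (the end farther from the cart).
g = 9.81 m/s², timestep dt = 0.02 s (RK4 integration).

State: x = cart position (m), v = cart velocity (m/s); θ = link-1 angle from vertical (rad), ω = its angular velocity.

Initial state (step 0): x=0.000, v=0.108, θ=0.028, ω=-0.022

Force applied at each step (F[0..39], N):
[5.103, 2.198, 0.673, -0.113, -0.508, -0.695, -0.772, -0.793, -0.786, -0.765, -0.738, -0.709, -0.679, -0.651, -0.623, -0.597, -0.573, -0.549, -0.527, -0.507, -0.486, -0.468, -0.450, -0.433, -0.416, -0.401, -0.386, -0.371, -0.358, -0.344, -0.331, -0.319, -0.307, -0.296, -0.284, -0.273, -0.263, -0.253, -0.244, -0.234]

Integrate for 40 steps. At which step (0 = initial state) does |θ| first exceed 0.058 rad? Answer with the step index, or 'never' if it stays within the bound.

apply F[0]=+5.103 → step 1: x=0.003, v=0.172, θ=0.026, ω=-0.198
apply F[1]=+2.198 → step 2: x=0.006, v=0.198, θ=0.021, ω=-0.266
apply F[2]=+0.673 → step 3: x=0.011, v=0.206, θ=0.016, ω=-0.278
apply F[3]=-0.113 → step 4: x=0.015, v=0.204, θ=0.010, ω=-0.264
apply F[4]=-0.508 → step 5: x=0.019, v=0.197, θ=0.005, ω=-0.238
apply F[5]=-0.695 → step 6: x=0.022, v=0.188, θ=0.001, ω=-0.209
apply F[6]=-0.772 → step 7: x=0.026, v=0.178, θ=-0.003, ω=-0.180
apply F[7]=-0.793 → step 8: x=0.030, v=0.168, θ=-0.006, ω=-0.153
apply F[8]=-0.786 → step 9: x=0.033, v=0.159, θ=-0.009, ω=-0.129
apply F[9]=-0.765 → step 10: x=0.036, v=0.150, θ=-0.012, ω=-0.107
apply F[10]=-0.738 → step 11: x=0.039, v=0.141, θ=-0.013, ω=-0.088
apply F[11]=-0.709 → step 12: x=0.042, v=0.133, θ=-0.015, ω=-0.071
apply F[12]=-0.679 → step 13: x=0.044, v=0.125, θ=-0.016, ω=-0.057
apply F[13]=-0.651 → step 14: x=0.047, v=0.117, θ=-0.017, ω=-0.044
apply F[14]=-0.623 → step 15: x=0.049, v=0.110, θ=-0.018, ω=-0.034
apply F[15]=-0.597 → step 16: x=0.051, v=0.104, θ=-0.019, ω=-0.024
apply F[16]=-0.573 → step 17: x=0.053, v=0.097, θ=-0.019, ω=-0.016
apply F[17]=-0.549 → step 18: x=0.055, v=0.091, θ=-0.019, ω=-0.010
apply F[18]=-0.527 → step 19: x=0.057, v=0.086, θ=-0.020, ω=-0.004
apply F[19]=-0.507 → step 20: x=0.058, v=0.080, θ=-0.020, ω=0.001
apply F[20]=-0.486 → step 21: x=0.060, v=0.075, θ=-0.019, ω=0.005
apply F[21]=-0.468 → step 22: x=0.061, v=0.070, θ=-0.019, ω=0.009
apply F[22]=-0.450 → step 23: x=0.063, v=0.065, θ=-0.019, ω=0.012
apply F[23]=-0.433 → step 24: x=0.064, v=0.061, θ=-0.019, ω=0.014
apply F[24]=-0.416 → step 25: x=0.065, v=0.056, θ=-0.019, ω=0.016
apply F[25]=-0.401 → step 26: x=0.066, v=0.052, θ=-0.018, ω=0.018
apply F[26]=-0.386 → step 27: x=0.067, v=0.048, θ=-0.018, ω=0.019
apply F[27]=-0.371 → step 28: x=0.068, v=0.044, θ=-0.017, ω=0.020
apply F[28]=-0.358 → step 29: x=0.069, v=0.041, θ=-0.017, ω=0.021
apply F[29]=-0.344 → step 30: x=0.070, v=0.037, θ=-0.017, ω=0.022
apply F[30]=-0.331 → step 31: x=0.070, v=0.034, θ=-0.016, ω=0.022
apply F[31]=-0.319 → step 32: x=0.071, v=0.030, θ=-0.016, ω=0.022
apply F[32]=-0.307 → step 33: x=0.072, v=0.027, θ=-0.015, ω=0.022
apply F[33]=-0.296 → step 34: x=0.072, v=0.024, θ=-0.015, ω=0.023
apply F[34]=-0.284 → step 35: x=0.073, v=0.022, θ=-0.014, ω=0.023
apply F[35]=-0.273 → step 36: x=0.073, v=0.019, θ=-0.014, ω=0.022
apply F[36]=-0.263 → step 37: x=0.073, v=0.016, θ=-0.014, ω=0.022
apply F[37]=-0.253 → step 38: x=0.074, v=0.014, θ=-0.013, ω=0.022
apply F[38]=-0.244 → step 39: x=0.074, v=0.011, θ=-0.013, ω=0.022
apply F[39]=-0.234 → step 40: x=0.074, v=0.009, θ=-0.012, ω=0.021
max |θ| = 0.028 ≤ 0.058 over all 41 states.

Answer: never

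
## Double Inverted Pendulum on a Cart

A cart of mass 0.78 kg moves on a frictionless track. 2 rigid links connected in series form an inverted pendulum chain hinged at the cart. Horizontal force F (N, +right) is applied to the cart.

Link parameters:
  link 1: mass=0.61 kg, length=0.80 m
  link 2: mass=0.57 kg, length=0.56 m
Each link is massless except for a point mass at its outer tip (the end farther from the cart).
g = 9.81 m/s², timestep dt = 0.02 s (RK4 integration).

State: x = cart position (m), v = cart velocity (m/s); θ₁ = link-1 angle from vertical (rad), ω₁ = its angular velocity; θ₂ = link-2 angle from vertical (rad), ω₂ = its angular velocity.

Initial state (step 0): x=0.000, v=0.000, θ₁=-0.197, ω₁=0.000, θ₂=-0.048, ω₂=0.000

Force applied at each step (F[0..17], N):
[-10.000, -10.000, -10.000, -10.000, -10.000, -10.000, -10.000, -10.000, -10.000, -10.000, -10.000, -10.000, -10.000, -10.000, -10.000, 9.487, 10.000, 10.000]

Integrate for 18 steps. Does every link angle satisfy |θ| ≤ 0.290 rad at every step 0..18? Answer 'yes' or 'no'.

Answer: no

Derivation:
apply F[0]=-10.000 → step 1: x=-0.002, v=-0.190, θ₁=-0.196, ω₁=0.147, θ₂=-0.047, ω₂=0.115
apply F[1]=-10.000 → step 2: x=-0.008, v=-0.381, θ₁=-0.191, ω₁=0.296, θ₂=-0.043, ω₂=0.229
apply F[2]=-10.000 → step 3: x=-0.017, v=-0.575, θ₁=-0.184, ω₁=0.451, θ₂=-0.038, ω₂=0.342
apply F[3]=-10.000 → step 4: x=-0.031, v=-0.773, θ₁=-0.173, ω₁=0.614, θ₂=-0.030, ω₂=0.450
apply F[4]=-10.000 → step 5: x=-0.048, v=-0.976, θ₁=-0.159, ω₁=0.789, θ₂=-0.020, ω₂=0.555
apply F[5]=-10.000 → step 6: x=-0.070, v=-1.185, θ₁=-0.141, ω₁=0.978, θ₂=-0.008, ω₂=0.652
apply F[6]=-10.000 → step 7: x=-0.096, v=-1.402, θ₁=-0.120, ω₁=1.186, θ₂=0.006, ω₂=0.741
apply F[7]=-10.000 → step 8: x=-0.126, v=-1.628, θ₁=-0.094, ω₁=1.415, θ₂=0.022, ω₂=0.819
apply F[8]=-10.000 → step 9: x=-0.161, v=-1.864, θ₁=-0.063, ω₁=1.669, θ₂=0.039, ω₂=0.883
apply F[9]=-10.000 → step 10: x=-0.201, v=-2.111, θ₁=-0.027, ω₁=1.950, θ₂=0.057, ω₂=0.931
apply F[10]=-10.000 → step 11: x=-0.245, v=-2.366, θ₁=0.015, ω₁=2.257, θ₂=0.076, ω₂=0.962
apply F[11]=-10.000 → step 12: x=-0.295, v=-2.627, θ₁=0.064, ω₁=2.588, θ₂=0.096, ω₂=0.976
apply F[12]=-10.000 → step 13: x=-0.350, v=-2.889, θ₁=0.119, ω₁=2.936, θ₂=0.115, ω₂=0.979
apply F[13]=-10.000 → step 14: x=-0.411, v=-3.144, θ₁=0.181, ω₁=3.287, θ₂=0.135, ω₂=0.980
apply F[14]=-10.000 → step 15: x=-0.476, v=-3.382, θ₁=0.250, ω₁=3.625, θ₂=0.154, ω₂=0.994
apply F[15]=+9.487 → step 16: x=-0.541, v=-3.159, θ₁=0.321, ω₁=3.432, θ₂=0.174, ω₂=0.975
apply F[16]=+10.000 → step 17: x=-0.602, v=-2.941, θ₁=0.388, ω₁=3.275, θ₂=0.193, ω₂=0.931
apply F[17]=+10.000 → step 18: x=-0.659, v=-2.739, θ₁=0.452, ω₁=3.165, θ₂=0.211, ω₂=0.866
Max |angle| over trajectory = 0.452 rad; bound = 0.290 → exceeded.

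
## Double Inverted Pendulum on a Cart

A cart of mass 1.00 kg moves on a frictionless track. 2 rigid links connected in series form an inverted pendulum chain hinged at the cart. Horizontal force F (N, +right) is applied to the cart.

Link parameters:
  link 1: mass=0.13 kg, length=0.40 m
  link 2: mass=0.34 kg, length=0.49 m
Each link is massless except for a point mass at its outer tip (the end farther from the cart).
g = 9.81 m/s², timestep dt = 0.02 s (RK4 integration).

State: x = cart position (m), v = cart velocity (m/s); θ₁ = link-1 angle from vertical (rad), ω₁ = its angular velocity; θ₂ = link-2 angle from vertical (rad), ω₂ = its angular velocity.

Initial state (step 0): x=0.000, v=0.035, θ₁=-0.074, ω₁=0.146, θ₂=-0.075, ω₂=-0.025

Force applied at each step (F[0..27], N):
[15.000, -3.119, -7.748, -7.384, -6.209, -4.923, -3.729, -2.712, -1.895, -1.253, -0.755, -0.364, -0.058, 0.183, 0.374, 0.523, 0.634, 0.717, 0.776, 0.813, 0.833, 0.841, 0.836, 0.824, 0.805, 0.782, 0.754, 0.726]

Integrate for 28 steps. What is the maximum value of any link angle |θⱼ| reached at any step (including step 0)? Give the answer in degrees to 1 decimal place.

apply F[0]=+15.000 → step 1: x=0.004, v=0.341, θ₁=-0.079, ω₁=-0.654, θ₂=-0.076, ω₂=-0.025
apply F[1]=-3.119 → step 2: x=0.010, v=0.287, θ₁=-0.091, ω₁=-0.572, θ₂=-0.076, ω₂=-0.011
apply F[2]=-7.748 → step 3: x=0.014, v=0.141, θ₁=-0.100, ω₁=-0.284, θ₂=-0.076, ω₂=0.020
apply F[3]=-7.384 → step 4: x=0.016, v=0.003, θ₁=-0.103, ω₁=-0.027, θ₂=-0.075, ω₂=0.060
apply F[4]=-6.209 → step 5: x=0.015, v=-0.111, θ₁=-0.102, ω₁=0.169, θ₂=-0.073, ω₂=0.103
apply F[5]=-4.923 → step 6: x=0.012, v=-0.200, θ₁=-0.097, ω₁=0.305, θ₂=-0.071, ω₂=0.144
apply F[6]=-3.729 → step 7: x=0.007, v=-0.266, θ₁=-0.090, ω₁=0.392, θ₂=-0.068, ω₂=0.179
apply F[7]=-2.712 → step 8: x=0.001, v=-0.312, θ₁=-0.082, ω₁=0.439, θ₂=-0.064, ω₂=0.208
apply F[8]=-1.895 → step 9: x=-0.005, v=-0.343, θ₁=-0.073, ω₁=0.459, θ₂=-0.059, ω₂=0.231
apply F[9]=-1.253 → step 10: x=-0.012, v=-0.362, θ₁=-0.063, ω₁=0.458, θ₂=-0.055, ω₂=0.246
apply F[10]=-0.755 → step 11: x=-0.020, v=-0.371, θ₁=-0.054, ω₁=0.445, θ₂=-0.050, ω₂=0.256
apply F[11]=-0.364 → step 12: x=-0.027, v=-0.374, θ₁=-0.046, ω₁=0.424, θ₂=-0.044, ω₂=0.260
apply F[12]=-0.058 → step 13: x=-0.035, v=-0.372, θ₁=-0.038, ω₁=0.397, θ₂=-0.039, ω₂=0.260
apply F[13]=+0.183 → step 14: x=-0.042, v=-0.365, θ₁=-0.030, ω₁=0.368, θ₂=-0.034, ω₂=0.255
apply F[14]=+0.374 → step 15: x=-0.049, v=-0.355, θ₁=-0.023, ω₁=0.337, θ₂=-0.029, ω₂=0.248
apply F[15]=+0.523 → step 16: x=-0.056, v=-0.343, θ₁=-0.016, ω₁=0.305, θ₂=-0.024, ω₂=0.238
apply F[16]=+0.634 → step 17: x=-0.063, v=-0.329, θ₁=-0.011, ω₁=0.275, θ₂=-0.020, ω₂=0.226
apply F[17]=+0.717 → step 18: x=-0.069, v=-0.314, θ₁=-0.005, ω₁=0.245, θ₂=-0.015, ω₂=0.213
apply F[18]=+0.776 → step 19: x=-0.075, v=-0.298, θ₁=-0.001, ω₁=0.216, θ₂=-0.011, ω₂=0.198
apply F[19]=+0.813 → step 20: x=-0.081, v=-0.282, θ₁=0.003, ω₁=0.190, θ₂=-0.007, ω₂=0.183
apply F[20]=+0.833 → step 21: x=-0.087, v=-0.266, θ₁=0.007, ω₁=0.165, θ₂=-0.004, ω₂=0.168
apply F[21]=+0.841 → step 22: x=-0.092, v=-0.249, θ₁=0.010, ω₁=0.142, θ₂=-0.000, ω₂=0.153
apply F[22]=+0.836 → step 23: x=-0.097, v=-0.234, θ₁=0.012, ω₁=0.122, θ₂=0.002, ω₂=0.139
apply F[23]=+0.824 → step 24: x=-0.101, v=-0.219, θ₁=0.015, ω₁=0.103, θ₂=0.005, ω₂=0.124
apply F[24]=+0.805 → step 25: x=-0.105, v=-0.204, θ₁=0.017, ω₁=0.086, θ₂=0.007, ω₂=0.111
apply F[25]=+0.782 → step 26: x=-0.109, v=-0.190, θ₁=0.018, ω₁=0.071, θ₂=0.009, ω₂=0.098
apply F[26]=+0.754 → step 27: x=-0.113, v=-0.177, θ₁=0.019, ω₁=0.057, θ₂=0.011, ω₂=0.086
apply F[27]=+0.726 → step 28: x=-0.116, v=-0.164, θ₁=0.020, ω₁=0.045, θ₂=0.013, ω₂=0.074
Max |angle| over trajectory = 0.103 rad = 5.9°.

Answer: 5.9°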